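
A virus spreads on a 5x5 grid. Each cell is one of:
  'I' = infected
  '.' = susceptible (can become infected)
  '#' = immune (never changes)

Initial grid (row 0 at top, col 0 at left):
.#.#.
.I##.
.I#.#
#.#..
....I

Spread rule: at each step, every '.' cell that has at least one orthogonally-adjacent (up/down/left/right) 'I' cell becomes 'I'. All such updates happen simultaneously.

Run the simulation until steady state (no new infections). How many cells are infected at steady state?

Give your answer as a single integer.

Step 0 (initial): 3 infected
Step 1: +5 new -> 8 infected
Step 2: +4 new -> 12 infected
Step 3: +2 new -> 14 infected
Step 4: +0 new -> 14 infected

Answer: 14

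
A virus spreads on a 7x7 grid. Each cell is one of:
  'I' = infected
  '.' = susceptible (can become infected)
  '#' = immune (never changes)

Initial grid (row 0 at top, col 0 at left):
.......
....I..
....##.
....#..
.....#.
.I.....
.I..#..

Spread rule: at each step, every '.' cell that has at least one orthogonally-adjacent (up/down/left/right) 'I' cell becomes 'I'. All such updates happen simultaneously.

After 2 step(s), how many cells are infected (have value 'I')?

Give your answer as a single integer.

Answer: 21

Derivation:
Step 0 (initial): 3 infected
Step 1: +8 new -> 11 infected
Step 2: +10 new -> 21 infected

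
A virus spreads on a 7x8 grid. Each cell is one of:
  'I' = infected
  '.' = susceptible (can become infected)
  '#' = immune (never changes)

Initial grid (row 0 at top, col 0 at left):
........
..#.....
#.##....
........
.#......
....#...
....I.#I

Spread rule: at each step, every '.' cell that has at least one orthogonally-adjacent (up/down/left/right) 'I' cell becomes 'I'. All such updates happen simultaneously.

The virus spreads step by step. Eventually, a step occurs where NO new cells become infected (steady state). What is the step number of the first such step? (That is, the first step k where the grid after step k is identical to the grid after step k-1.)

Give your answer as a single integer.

Answer: 11

Derivation:
Step 0 (initial): 2 infected
Step 1: +3 new -> 5 infected
Step 2: +5 new -> 10 infected
Step 3: +6 new -> 16 infected
Step 4: +8 new -> 24 infected
Step 5: +6 new -> 30 infected
Step 6: +6 new -> 36 infected
Step 7: +5 new -> 41 infected
Step 8: +3 new -> 44 infected
Step 9: +3 new -> 47 infected
Step 10: +2 new -> 49 infected
Step 11: +0 new -> 49 infected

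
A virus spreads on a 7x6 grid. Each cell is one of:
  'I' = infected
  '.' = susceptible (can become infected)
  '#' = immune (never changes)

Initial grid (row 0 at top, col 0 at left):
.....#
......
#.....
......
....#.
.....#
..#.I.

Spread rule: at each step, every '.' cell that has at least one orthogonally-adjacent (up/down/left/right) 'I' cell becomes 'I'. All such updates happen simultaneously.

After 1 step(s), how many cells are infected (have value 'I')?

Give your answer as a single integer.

Step 0 (initial): 1 infected
Step 1: +3 new -> 4 infected

Answer: 4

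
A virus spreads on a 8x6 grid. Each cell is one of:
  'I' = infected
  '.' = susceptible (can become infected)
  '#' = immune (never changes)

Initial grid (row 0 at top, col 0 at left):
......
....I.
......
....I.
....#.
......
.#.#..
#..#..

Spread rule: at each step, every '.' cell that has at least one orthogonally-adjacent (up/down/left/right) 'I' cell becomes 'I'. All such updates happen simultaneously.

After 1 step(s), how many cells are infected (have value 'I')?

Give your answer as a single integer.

Answer: 8

Derivation:
Step 0 (initial): 2 infected
Step 1: +6 new -> 8 infected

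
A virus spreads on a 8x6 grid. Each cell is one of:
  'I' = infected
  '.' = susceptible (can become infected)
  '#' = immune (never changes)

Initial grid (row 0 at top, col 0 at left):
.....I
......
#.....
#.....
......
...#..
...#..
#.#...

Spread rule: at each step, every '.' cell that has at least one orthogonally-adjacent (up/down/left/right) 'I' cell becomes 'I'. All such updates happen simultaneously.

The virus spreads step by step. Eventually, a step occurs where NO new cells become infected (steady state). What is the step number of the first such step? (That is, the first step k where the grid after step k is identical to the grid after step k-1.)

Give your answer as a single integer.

Answer: 12

Derivation:
Step 0 (initial): 1 infected
Step 1: +2 new -> 3 infected
Step 2: +3 new -> 6 infected
Step 3: +4 new -> 10 infected
Step 4: +5 new -> 15 infected
Step 5: +6 new -> 21 infected
Step 6: +6 new -> 27 infected
Step 7: +4 new -> 31 infected
Step 8: +3 new -> 34 infected
Step 9: +4 new -> 38 infected
Step 10: +2 new -> 40 infected
Step 11: +2 new -> 42 infected
Step 12: +0 new -> 42 infected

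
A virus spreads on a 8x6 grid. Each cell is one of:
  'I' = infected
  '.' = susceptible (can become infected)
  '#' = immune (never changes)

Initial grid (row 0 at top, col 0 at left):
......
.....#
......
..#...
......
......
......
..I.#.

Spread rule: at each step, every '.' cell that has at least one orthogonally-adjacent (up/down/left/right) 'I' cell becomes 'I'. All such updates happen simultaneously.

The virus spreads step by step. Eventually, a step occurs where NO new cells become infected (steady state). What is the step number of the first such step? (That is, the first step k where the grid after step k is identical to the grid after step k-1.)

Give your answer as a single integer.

Answer: 11

Derivation:
Step 0 (initial): 1 infected
Step 1: +3 new -> 4 infected
Step 2: +4 new -> 8 infected
Step 3: +5 new -> 13 infected
Step 4: +5 new -> 18 infected
Step 5: +6 new -> 24 infected
Step 6: +5 new -> 29 infected
Step 7: +6 new -> 35 infected
Step 8: +6 new -> 41 infected
Step 9: +3 new -> 44 infected
Step 10: +1 new -> 45 infected
Step 11: +0 new -> 45 infected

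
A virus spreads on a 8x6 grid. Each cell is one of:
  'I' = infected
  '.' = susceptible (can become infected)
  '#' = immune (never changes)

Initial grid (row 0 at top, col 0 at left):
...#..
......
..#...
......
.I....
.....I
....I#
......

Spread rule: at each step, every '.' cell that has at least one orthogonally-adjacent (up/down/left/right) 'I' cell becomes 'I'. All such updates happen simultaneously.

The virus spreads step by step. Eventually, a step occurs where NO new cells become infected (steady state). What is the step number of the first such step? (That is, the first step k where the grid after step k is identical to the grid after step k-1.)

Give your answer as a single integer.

Step 0 (initial): 3 infected
Step 1: +8 new -> 11 infected
Step 2: +13 new -> 24 infected
Step 3: +8 new -> 32 infected
Step 4: +7 new -> 39 infected
Step 5: +5 new -> 44 infected
Step 6: +1 new -> 45 infected
Step 7: +0 new -> 45 infected

Answer: 7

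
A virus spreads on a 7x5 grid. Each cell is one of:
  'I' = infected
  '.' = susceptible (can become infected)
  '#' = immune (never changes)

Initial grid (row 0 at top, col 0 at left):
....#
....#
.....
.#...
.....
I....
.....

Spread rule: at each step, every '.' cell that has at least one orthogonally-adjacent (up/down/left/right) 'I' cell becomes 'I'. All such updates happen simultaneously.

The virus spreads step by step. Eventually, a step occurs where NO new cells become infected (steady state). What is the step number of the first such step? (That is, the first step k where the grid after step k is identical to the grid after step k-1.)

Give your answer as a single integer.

Step 0 (initial): 1 infected
Step 1: +3 new -> 4 infected
Step 2: +4 new -> 8 infected
Step 3: +4 new -> 12 infected
Step 4: +6 new -> 18 infected
Step 5: +6 new -> 24 infected
Step 6: +4 new -> 28 infected
Step 7: +3 new -> 31 infected
Step 8: +1 new -> 32 infected
Step 9: +0 new -> 32 infected

Answer: 9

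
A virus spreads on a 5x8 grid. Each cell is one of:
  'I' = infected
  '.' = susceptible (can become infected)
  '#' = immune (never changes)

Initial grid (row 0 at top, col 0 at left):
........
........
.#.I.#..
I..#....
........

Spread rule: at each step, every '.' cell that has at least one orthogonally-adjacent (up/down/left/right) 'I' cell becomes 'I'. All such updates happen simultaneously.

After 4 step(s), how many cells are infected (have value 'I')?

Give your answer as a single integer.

Step 0 (initial): 2 infected
Step 1: +6 new -> 8 infected
Step 2: +7 new -> 15 infected
Step 3: +8 new -> 23 infected
Step 4: +6 new -> 29 infected

Answer: 29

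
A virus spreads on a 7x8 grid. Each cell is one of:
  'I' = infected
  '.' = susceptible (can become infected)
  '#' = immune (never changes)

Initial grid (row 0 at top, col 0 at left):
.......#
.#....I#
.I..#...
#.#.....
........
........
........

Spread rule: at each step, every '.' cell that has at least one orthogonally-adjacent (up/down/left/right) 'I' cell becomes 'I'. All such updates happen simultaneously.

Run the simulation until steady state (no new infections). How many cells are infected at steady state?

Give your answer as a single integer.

Step 0 (initial): 2 infected
Step 1: +6 new -> 8 infected
Step 2: +9 new -> 17 infected
Step 3: +11 new -> 28 infected
Step 4: +10 new -> 38 infected
Step 5: +7 new -> 45 infected
Step 6: +4 new -> 49 infected
Step 7: +1 new -> 50 infected
Step 8: +0 new -> 50 infected

Answer: 50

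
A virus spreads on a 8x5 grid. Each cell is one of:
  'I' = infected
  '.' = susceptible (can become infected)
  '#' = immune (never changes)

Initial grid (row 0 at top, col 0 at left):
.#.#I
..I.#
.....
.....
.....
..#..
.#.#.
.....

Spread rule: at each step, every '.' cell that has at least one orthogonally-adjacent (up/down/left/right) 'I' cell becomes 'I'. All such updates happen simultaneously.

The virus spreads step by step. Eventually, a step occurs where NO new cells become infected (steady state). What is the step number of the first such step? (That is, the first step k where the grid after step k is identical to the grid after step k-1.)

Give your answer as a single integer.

Answer: 12

Derivation:
Step 0 (initial): 2 infected
Step 1: +4 new -> 6 infected
Step 2: +4 new -> 10 infected
Step 3: +6 new -> 16 infected
Step 4: +4 new -> 20 infected
Step 5: +4 new -> 24 infected
Step 6: +2 new -> 26 infected
Step 7: +2 new -> 28 infected
Step 8: +2 new -> 30 infected
Step 9: +2 new -> 32 infected
Step 10: +1 new -> 33 infected
Step 11: +1 new -> 34 infected
Step 12: +0 new -> 34 infected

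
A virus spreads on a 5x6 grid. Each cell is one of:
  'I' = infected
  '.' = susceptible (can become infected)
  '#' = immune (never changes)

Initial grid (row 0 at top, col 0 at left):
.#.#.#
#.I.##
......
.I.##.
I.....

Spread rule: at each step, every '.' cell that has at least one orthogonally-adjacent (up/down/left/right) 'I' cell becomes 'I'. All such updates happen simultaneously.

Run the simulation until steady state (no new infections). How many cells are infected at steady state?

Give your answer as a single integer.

Answer: 20

Derivation:
Step 0 (initial): 3 infected
Step 1: +8 new -> 11 infected
Step 2: +3 new -> 14 infected
Step 3: +2 new -> 16 infected
Step 4: +2 new -> 18 infected
Step 5: +2 new -> 20 infected
Step 6: +0 new -> 20 infected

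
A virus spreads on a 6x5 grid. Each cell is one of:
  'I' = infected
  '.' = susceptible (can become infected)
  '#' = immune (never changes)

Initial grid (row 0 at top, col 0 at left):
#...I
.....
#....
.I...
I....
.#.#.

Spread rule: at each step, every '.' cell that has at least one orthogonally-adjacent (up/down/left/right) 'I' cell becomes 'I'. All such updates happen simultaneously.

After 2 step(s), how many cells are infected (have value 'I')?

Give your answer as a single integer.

Step 0 (initial): 3 infected
Step 1: +7 new -> 10 infected
Step 2: +7 new -> 17 infected

Answer: 17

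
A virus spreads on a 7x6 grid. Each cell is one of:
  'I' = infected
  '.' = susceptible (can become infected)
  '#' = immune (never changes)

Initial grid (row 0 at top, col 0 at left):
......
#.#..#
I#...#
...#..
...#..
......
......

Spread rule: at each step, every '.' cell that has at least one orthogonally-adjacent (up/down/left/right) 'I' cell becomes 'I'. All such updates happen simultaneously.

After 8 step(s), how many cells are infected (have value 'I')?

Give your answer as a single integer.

Answer: 29

Derivation:
Step 0 (initial): 1 infected
Step 1: +1 new -> 2 infected
Step 2: +2 new -> 4 infected
Step 3: +3 new -> 7 infected
Step 4: +4 new -> 11 infected
Step 5: +3 new -> 14 infected
Step 6: +4 new -> 18 infected
Step 7: +5 new -> 23 infected
Step 8: +6 new -> 29 infected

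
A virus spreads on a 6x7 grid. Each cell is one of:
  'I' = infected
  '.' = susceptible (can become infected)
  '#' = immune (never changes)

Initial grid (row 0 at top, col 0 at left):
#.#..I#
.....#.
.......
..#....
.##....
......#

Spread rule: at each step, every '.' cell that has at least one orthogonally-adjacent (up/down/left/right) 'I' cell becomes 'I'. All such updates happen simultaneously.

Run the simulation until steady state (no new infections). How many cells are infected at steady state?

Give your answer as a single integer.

Step 0 (initial): 1 infected
Step 1: +1 new -> 2 infected
Step 2: +2 new -> 4 infected
Step 3: +2 new -> 6 infected
Step 4: +4 new -> 10 infected
Step 5: +6 new -> 16 infected
Step 6: +8 new -> 24 infected
Step 7: +5 new -> 29 infected
Step 8: +2 new -> 31 infected
Step 9: +2 new -> 33 infected
Step 10: +1 new -> 34 infected
Step 11: +0 new -> 34 infected

Answer: 34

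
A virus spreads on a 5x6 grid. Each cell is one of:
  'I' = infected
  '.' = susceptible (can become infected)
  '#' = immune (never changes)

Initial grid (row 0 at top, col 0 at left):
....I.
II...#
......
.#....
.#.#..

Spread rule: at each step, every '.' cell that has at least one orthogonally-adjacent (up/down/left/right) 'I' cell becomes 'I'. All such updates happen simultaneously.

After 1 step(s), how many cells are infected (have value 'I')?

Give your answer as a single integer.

Step 0 (initial): 3 infected
Step 1: +8 new -> 11 infected

Answer: 11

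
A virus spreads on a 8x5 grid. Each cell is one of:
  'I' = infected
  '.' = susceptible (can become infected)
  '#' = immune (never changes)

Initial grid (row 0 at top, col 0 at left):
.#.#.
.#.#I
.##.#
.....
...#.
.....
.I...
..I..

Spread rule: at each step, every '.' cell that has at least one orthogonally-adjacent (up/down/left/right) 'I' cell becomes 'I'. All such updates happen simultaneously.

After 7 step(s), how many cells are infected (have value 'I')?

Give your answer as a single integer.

Step 0 (initial): 3 infected
Step 1: +6 new -> 9 infected
Step 2: +6 new -> 15 infected
Step 3: +5 new -> 20 infected
Step 4: +3 new -> 23 infected
Step 5: +3 new -> 26 infected
Step 6: +3 new -> 29 infected
Step 7: +1 new -> 30 infected

Answer: 30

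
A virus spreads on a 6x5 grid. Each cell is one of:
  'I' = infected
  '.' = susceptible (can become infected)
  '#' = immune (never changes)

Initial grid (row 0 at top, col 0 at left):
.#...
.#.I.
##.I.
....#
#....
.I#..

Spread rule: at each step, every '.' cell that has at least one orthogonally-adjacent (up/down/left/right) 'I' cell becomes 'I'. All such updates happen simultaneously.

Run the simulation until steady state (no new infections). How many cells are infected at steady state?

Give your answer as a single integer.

Answer: 21

Derivation:
Step 0 (initial): 3 infected
Step 1: +8 new -> 11 infected
Step 2: +6 new -> 17 infected
Step 3: +3 new -> 20 infected
Step 4: +1 new -> 21 infected
Step 5: +0 new -> 21 infected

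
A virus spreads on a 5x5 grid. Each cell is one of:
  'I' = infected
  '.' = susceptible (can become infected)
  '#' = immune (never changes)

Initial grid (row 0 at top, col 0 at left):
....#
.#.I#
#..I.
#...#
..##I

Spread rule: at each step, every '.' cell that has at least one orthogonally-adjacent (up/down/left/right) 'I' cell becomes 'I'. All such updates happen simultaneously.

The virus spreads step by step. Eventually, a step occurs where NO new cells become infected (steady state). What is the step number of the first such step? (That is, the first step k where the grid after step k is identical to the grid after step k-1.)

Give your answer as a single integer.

Step 0 (initial): 3 infected
Step 1: +5 new -> 8 infected
Step 2: +3 new -> 11 infected
Step 3: +2 new -> 13 infected
Step 4: +2 new -> 15 infected
Step 5: +2 new -> 17 infected
Step 6: +0 new -> 17 infected

Answer: 6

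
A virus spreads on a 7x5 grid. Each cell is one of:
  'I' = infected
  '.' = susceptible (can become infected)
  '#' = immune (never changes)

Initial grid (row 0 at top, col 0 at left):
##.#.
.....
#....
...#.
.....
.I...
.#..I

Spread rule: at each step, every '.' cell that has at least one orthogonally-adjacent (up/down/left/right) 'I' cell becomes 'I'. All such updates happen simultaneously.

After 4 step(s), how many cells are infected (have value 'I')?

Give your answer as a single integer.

Answer: 22

Derivation:
Step 0 (initial): 2 infected
Step 1: +5 new -> 7 infected
Step 2: +7 new -> 14 infected
Step 3: +5 new -> 19 infected
Step 4: +3 new -> 22 infected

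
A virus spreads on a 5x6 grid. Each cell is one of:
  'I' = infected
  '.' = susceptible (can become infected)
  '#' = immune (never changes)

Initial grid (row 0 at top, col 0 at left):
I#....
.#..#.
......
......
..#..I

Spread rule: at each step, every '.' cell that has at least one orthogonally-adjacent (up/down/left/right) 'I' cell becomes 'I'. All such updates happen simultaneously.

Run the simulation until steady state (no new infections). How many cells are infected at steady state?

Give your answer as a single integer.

Step 0 (initial): 2 infected
Step 1: +3 new -> 5 infected
Step 2: +4 new -> 9 infected
Step 3: +5 new -> 14 infected
Step 4: +6 new -> 20 infected
Step 5: +4 new -> 24 infected
Step 6: +2 new -> 26 infected
Step 7: +0 new -> 26 infected

Answer: 26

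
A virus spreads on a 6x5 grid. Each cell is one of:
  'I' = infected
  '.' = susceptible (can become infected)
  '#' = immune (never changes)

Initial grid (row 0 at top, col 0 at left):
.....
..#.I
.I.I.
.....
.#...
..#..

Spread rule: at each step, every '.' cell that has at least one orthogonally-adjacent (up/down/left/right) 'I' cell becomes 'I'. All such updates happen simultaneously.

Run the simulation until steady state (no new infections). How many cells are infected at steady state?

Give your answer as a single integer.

Step 0 (initial): 3 infected
Step 1: +8 new -> 11 infected
Step 2: +7 new -> 18 infected
Step 3: +6 new -> 24 infected
Step 4: +2 new -> 26 infected
Step 5: +1 new -> 27 infected
Step 6: +0 new -> 27 infected

Answer: 27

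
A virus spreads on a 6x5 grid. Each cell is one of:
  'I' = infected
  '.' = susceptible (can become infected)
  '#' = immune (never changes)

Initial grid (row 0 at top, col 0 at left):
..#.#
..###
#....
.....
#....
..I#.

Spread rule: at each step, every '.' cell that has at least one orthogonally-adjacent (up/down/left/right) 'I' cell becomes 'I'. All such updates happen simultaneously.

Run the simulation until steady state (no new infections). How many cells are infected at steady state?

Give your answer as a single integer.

Answer: 21

Derivation:
Step 0 (initial): 1 infected
Step 1: +2 new -> 3 infected
Step 2: +4 new -> 7 infected
Step 3: +4 new -> 11 infected
Step 4: +5 new -> 16 infected
Step 5: +2 new -> 18 infected
Step 6: +2 new -> 20 infected
Step 7: +1 new -> 21 infected
Step 8: +0 new -> 21 infected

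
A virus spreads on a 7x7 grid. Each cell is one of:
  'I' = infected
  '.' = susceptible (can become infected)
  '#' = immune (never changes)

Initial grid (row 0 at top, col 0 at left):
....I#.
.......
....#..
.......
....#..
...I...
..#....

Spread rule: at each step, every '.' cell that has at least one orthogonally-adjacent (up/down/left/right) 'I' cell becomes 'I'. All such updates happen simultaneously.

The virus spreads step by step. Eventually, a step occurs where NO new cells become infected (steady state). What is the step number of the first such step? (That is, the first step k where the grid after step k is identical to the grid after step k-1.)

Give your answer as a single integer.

Step 0 (initial): 2 infected
Step 1: +6 new -> 8 infected
Step 2: +8 new -> 16 infected
Step 3: +13 new -> 29 infected
Step 4: +11 new -> 40 infected
Step 5: +4 new -> 44 infected
Step 6: +1 new -> 45 infected
Step 7: +0 new -> 45 infected

Answer: 7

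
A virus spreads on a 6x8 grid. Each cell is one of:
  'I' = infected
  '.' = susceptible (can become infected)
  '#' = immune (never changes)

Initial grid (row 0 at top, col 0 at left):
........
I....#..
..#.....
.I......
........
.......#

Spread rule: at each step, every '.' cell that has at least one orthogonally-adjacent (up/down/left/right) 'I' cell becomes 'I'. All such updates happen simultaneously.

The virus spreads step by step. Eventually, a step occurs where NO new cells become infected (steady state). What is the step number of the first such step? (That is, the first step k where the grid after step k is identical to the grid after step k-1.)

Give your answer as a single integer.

Answer: 9

Derivation:
Step 0 (initial): 2 infected
Step 1: +7 new -> 9 infected
Step 2: +6 new -> 15 infected
Step 3: +7 new -> 22 infected
Step 4: +6 new -> 28 infected
Step 5: +5 new -> 33 infected
Step 6: +5 new -> 38 infected
Step 7: +5 new -> 43 infected
Step 8: +2 new -> 45 infected
Step 9: +0 new -> 45 infected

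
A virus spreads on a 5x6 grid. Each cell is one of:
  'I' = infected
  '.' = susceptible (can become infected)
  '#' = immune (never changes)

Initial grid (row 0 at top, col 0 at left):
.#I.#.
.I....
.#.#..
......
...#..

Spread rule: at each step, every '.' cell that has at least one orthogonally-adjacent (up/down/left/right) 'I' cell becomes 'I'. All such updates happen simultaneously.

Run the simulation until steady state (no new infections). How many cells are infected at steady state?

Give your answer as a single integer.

Step 0 (initial): 2 infected
Step 1: +3 new -> 5 infected
Step 2: +4 new -> 9 infected
Step 3: +3 new -> 12 infected
Step 4: +6 new -> 18 infected
Step 5: +4 new -> 22 infected
Step 6: +2 new -> 24 infected
Step 7: +1 new -> 25 infected
Step 8: +0 new -> 25 infected

Answer: 25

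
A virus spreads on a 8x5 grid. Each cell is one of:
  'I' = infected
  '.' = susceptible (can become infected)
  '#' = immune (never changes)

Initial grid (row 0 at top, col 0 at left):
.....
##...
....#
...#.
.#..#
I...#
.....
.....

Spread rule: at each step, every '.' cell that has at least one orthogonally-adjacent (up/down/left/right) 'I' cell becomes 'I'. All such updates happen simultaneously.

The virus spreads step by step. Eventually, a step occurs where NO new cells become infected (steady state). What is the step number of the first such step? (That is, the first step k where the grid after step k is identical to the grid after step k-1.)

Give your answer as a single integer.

Step 0 (initial): 1 infected
Step 1: +3 new -> 4 infected
Step 2: +4 new -> 8 infected
Step 3: +6 new -> 14 infected
Step 4: +5 new -> 19 infected
Step 5: +3 new -> 22 infected
Step 6: +3 new -> 25 infected
Step 7: +2 new -> 27 infected
Step 8: +3 new -> 30 infected
Step 9: +2 new -> 32 infected
Step 10: +0 new -> 32 infected

Answer: 10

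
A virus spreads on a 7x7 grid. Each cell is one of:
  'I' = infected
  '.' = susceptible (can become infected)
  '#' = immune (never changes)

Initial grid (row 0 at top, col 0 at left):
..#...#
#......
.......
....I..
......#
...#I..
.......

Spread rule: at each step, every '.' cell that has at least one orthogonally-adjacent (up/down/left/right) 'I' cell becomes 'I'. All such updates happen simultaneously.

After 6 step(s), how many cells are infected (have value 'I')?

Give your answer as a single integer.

Answer: 43

Derivation:
Step 0 (initial): 2 infected
Step 1: +6 new -> 8 infected
Step 2: +10 new -> 18 infected
Step 3: +9 new -> 27 infected
Step 4: +9 new -> 36 infected
Step 5: +5 new -> 41 infected
Step 6: +2 new -> 43 infected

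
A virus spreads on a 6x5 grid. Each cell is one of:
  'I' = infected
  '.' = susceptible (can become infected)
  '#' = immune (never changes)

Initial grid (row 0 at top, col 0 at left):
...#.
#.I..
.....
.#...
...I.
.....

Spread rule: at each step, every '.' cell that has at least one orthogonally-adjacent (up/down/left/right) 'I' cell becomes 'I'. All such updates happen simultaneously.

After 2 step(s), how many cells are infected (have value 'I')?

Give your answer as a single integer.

Answer: 19

Derivation:
Step 0 (initial): 2 infected
Step 1: +8 new -> 10 infected
Step 2: +9 new -> 19 infected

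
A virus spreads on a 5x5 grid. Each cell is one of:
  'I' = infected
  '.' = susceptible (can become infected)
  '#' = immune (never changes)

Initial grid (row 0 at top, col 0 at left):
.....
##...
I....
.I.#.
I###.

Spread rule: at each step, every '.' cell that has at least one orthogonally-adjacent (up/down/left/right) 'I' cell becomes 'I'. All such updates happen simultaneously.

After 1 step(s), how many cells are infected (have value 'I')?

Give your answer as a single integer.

Answer: 6

Derivation:
Step 0 (initial): 3 infected
Step 1: +3 new -> 6 infected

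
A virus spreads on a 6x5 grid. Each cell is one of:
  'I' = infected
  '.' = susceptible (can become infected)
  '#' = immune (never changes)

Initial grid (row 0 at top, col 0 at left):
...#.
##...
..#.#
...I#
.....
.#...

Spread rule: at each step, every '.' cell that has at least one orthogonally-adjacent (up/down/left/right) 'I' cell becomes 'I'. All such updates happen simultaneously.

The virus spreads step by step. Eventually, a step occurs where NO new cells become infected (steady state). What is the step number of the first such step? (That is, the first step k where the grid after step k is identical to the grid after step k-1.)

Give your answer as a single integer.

Answer: 7

Derivation:
Step 0 (initial): 1 infected
Step 1: +3 new -> 4 infected
Step 2: +5 new -> 9 infected
Step 3: +7 new -> 16 infected
Step 4: +4 new -> 20 infected
Step 5: +2 new -> 22 infected
Step 6: +1 new -> 23 infected
Step 7: +0 new -> 23 infected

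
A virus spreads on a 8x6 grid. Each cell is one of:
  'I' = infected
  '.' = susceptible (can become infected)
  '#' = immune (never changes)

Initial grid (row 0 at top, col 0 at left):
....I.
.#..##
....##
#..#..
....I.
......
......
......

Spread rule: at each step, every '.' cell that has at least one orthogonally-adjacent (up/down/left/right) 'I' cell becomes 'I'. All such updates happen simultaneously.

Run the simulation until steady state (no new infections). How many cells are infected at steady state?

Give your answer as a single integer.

Step 0 (initial): 2 infected
Step 1: +6 new -> 8 infected
Step 2: +7 new -> 15 infected
Step 3: +9 new -> 24 infected
Step 4: +8 new -> 32 infected
Step 5: +5 new -> 37 infected
Step 6: +3 new -> 40 infected
Step 7: +1 new -> 41 infected
Step 8: +0 new -> 41 infected

Answer: 41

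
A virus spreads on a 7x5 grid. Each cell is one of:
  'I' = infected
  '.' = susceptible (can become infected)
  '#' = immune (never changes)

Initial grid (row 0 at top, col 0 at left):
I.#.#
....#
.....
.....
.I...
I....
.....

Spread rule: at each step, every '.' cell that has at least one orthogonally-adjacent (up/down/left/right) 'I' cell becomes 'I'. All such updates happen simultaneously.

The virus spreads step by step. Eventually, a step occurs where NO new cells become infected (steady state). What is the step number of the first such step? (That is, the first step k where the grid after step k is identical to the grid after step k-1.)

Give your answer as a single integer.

Answer: 6

Derivation:
Step 0 (initial): 3 infected
Step 1: +7 new -> 10 infected
Step 2: +8 new -> 18 infected
Step 3: +6 new -> 24 infected
Step 4: +5 new -> 29 infected
Step 5: +3 new -> 32 infected
Step 6: +0 new -> 32 infected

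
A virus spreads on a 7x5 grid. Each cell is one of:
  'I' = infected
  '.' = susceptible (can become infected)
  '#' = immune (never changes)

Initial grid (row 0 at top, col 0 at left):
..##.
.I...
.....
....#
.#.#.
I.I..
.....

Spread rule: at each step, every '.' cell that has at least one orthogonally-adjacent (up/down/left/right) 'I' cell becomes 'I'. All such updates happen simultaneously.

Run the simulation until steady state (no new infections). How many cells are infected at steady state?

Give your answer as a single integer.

Answer: 30

Derivation:
Step 0 (initial): 3 infected
Step 1: +10 new -> 13 infected
Step 2: +10 new -> 23 infected
Step 3: +5 new -> 28 infected
Step 4: +2 new -> 30 infected
Step 5: +0 new -> 30 infected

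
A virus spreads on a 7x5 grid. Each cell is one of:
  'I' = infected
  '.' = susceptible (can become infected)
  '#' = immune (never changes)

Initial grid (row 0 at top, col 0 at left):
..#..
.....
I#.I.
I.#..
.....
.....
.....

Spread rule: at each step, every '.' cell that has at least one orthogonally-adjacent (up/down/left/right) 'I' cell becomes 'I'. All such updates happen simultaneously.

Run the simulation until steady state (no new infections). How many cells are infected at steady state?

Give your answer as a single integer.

Answer: 32

Derivation:
Step 0 (initial): 3 infected
Step 1: +7 new -> 10 infected
Step 2: +9 new -> 19 infected
Step 3: +7 new -> 26 infected
Step 4: +4 new -> 30 infected
Step 5: +2 new -> 32 infected
Step 6: +0 new -> 32 infected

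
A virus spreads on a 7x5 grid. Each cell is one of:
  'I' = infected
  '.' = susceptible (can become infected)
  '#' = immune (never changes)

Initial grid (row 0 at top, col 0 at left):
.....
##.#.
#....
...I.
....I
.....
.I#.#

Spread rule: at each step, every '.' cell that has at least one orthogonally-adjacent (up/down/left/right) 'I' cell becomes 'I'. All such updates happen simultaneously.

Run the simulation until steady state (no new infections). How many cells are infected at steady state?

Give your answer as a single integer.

Step 0 (initial): 3 infected
Step 1: +7 new -> 10 infected
Step 2: +8 new -> 18 infected
Step 3: +6 new -> 24 infected
Step 4: +2 new -> 26 infected
Step 5: +2 new -> 28 infected
Step 6: +1 new -> 29 infected
Step 7: +0 new -> 29 infected

Answer: 29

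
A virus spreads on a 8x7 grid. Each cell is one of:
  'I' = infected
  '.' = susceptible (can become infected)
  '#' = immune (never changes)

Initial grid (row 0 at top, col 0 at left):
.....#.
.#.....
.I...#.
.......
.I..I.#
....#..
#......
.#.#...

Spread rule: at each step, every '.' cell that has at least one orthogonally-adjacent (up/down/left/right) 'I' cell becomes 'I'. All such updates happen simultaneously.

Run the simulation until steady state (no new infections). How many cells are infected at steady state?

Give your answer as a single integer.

Answer: 47

Derivation:
Step 0 (initial): 3 infected
Step 1: +9 new -> 12 infected
Step 2: +13 new -> 25 infected
Step 3: +9 new -> 34 infected
Step 4: +9 new -> 43 infected
Step 5: +3 new -> 46 infected
Step 6: +1 new -> 47 infected
Step 7: +0 new -> 47 infected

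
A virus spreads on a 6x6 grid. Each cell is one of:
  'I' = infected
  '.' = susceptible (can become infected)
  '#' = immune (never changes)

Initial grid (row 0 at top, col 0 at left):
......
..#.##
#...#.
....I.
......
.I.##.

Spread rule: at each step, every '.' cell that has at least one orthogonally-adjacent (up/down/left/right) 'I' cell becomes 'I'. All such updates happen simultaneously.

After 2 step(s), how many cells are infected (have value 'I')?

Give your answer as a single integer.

Step 0 (initial): 2 infected
Step 1: +6 new -> 8 infected
Step 2: +8 new -> 16 infected

Answer: 16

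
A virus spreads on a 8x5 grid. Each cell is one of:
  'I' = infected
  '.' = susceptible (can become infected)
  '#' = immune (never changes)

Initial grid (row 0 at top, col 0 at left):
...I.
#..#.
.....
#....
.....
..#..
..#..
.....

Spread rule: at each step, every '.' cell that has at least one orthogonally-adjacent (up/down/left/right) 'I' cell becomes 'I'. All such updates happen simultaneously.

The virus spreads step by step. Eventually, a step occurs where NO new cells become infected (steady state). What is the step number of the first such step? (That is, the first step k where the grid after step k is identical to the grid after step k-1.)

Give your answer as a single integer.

Answer: 11

Derivation:
Step 0 (initial): 1 infected
Step 1: +2 new -> 3 infected
Step 2: +3 new -> 6 infected
Step 3: +4 new -> 10 infected
Step 4: +4 new -> 14 infected
Step 5: +5 new -> 19 infected
Step 6: +3 new -> 22 infected
Step 7: +4 new -> 26 infected
Step 8: +4 new -> 30 infected
Step 9: +3 new -> 33 infected
Step 10: +2 new -> 35 infected
Step 11: +0 new -> 35 infected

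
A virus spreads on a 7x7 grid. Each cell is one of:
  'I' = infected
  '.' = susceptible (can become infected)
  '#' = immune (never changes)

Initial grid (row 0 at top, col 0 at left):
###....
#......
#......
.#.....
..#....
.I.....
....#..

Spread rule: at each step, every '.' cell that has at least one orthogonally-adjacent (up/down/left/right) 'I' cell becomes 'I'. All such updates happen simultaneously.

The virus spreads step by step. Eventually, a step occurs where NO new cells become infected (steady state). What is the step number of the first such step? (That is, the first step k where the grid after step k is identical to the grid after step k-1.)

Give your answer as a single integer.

Answer: 11

Derivation:
Step 0 (initial): 1 infected
Step 1: +4 new -> 5 infected
Step 2: +4 new -> 9 infected
Step 3: +4 new -> 13 infected
Step 4: +3 new -> 16 infected
Step 5: +6 new -> 22 infected
Step 6: +6 new -> 28 infected
Step 7: +6 new -> 34 infected
Step 8: +4 new -> 38 infected
Step 9: +2 new -> 40 infected
Step 10: +1 new -> 41 infected
Step 11: +0 new -> 41 infected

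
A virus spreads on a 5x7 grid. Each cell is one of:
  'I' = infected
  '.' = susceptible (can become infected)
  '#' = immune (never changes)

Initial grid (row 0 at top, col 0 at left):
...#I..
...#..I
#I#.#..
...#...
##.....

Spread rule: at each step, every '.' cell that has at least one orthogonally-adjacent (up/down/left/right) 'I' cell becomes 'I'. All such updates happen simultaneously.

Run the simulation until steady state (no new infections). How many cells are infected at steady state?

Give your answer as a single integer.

Step 0 (initial): 3 infected
Step 1: +7 new -> 10 infected
Step 2: +7 new -> 17 infected
Step 3: +5 new -> 22 infected
Step 4: +3 new -> 25 infected
Step 5: +1 new -> 26 infected
Step 6: +0 new -> 26 infected

Answer: 26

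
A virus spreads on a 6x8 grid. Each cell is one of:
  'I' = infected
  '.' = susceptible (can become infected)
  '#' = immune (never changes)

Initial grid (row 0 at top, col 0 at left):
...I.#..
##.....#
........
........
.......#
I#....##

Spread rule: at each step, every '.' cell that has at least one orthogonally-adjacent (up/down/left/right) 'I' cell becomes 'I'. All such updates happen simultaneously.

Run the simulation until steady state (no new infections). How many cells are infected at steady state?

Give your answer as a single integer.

Step 0 (initial): 2 infected
Step 1: +4 new -> 6 infected
Step 2: +6 new -> 12 infected
Step 3: +8 new -> 20 infected
Step 4: +7 new -> 27 infected
Step 5: +5 new -> 32 infected
Step 6: +5 new -> 37 infected
Step 7: +3 new -> 40 infected
Step 8: +0 new -> 40 infected

Answer: 40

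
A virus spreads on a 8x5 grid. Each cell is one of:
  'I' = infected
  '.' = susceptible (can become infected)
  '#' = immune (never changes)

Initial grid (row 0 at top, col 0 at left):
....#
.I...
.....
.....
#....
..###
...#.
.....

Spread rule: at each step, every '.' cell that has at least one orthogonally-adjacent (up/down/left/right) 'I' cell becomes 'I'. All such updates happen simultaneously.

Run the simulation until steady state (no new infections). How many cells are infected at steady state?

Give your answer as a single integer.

Answer: 34

Derivation:
Step 0 (initial): 1 infected
Step 1: +4 new -> 5 infected
Step 2: +6 new -> 11 infected
Step 3: +6 new -> 17 infected
Step 4: +4 new -> 21 infected
Step 5: +4 new -> 25 infected
Step 6: +4 new -> 29 infected
Step 7: +2 new -> 31 infected
Step 8: +1 new -> 32 infected
Step 9: +1 new -> 33 infected
Step 10: +1 new -> 34 infected
Step 11: +0 new -> 34 infected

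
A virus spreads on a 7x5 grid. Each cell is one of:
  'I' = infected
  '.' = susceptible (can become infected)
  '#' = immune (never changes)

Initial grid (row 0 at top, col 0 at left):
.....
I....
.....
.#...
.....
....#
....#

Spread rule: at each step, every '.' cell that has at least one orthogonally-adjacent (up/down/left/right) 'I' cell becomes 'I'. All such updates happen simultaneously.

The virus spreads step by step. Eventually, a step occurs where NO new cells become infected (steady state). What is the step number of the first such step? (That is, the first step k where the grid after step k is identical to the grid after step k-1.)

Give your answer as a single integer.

Step 0 (initial): 1 infected
Step 1: +3 new -> 4 infected
Step 2: +4 new -> 8 infected
Step 3: +4 new -> 12 infected
Step 4: +6 new -> 18 infected
Step 5: +6 new -> 24 infected
Step 6: +4 new -> 28 infected
Step 7: +3 new -> 31 infected
Step 8: +1 new -> 32 infected
Step 9: +0 new -> 32 infected

Answer: 9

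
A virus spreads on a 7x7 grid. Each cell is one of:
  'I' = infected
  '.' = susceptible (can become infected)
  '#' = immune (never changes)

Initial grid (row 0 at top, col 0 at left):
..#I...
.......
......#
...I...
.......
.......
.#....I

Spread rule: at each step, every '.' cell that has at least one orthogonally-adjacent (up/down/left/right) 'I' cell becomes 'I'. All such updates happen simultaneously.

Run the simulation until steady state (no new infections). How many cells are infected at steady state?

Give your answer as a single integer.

Step 0 (initial): 3 infected
Step 1: +8 new -> 11 infected
Step 2: +13 new -> 24 infected
Step 3: +12 new -> 36 infected
Step 4: +7 new -> 43 infected
Step 5: +2 new -> 45 infected
Step 6: +1 new -> 46 infected
Step 7: +0 new -> 46 infected

Answer: 46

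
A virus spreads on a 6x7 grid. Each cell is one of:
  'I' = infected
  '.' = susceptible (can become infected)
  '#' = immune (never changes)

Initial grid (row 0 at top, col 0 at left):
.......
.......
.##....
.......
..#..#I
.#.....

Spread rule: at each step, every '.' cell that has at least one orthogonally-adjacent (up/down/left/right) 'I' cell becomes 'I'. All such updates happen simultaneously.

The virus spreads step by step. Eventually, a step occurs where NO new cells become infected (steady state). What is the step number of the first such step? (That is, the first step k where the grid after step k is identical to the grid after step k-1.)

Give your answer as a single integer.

Step 0 (initial): 1 infected
Step 1: +2 new -> 3 infected
Step 2: +3 new -> 6 infected
Step 3: +4 new -> 10 infected
Step 4: +6 new -> 16 infected
Step 5: +6 new -> 22 infected
Step 6: +3 new -> 25 infected
Step 7: +4 new -> 29 infected
Step 8: +4 new -> 33 infected
Step 9: +3 new -> 36 infected
Step 10: +1 new -> 37 infected
Step 11: +0 new -> 37 infected

Answer: 11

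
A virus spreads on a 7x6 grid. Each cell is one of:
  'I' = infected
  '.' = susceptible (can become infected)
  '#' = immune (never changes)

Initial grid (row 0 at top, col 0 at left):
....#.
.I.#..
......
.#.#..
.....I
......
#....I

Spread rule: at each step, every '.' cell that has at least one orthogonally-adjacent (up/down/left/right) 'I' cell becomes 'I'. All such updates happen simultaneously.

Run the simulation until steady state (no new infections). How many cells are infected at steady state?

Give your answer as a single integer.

Answer: 37

Derivation:
Step 0 (initial): 3 infected
Step 1: +8 new -> 11 infected
Step 2: +9 new -> 20 infected
Step 3: +9 new -> 29 infected
Step 4: +6 new -> 35 infected
Step 5: +2 new -> 37 infected
Step 6: +0 new -> 37 infected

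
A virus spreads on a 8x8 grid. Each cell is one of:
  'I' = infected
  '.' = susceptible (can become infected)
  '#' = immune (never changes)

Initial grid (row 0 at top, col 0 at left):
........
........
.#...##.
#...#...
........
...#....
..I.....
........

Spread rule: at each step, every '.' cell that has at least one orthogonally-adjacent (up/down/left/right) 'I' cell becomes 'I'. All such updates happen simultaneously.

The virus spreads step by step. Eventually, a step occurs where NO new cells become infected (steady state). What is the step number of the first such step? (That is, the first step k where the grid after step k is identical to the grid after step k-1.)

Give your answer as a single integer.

Step 0 (initial): 1 infected
Step 1: +4 new -> 5 infected
Step 2: +6 new -> 11 infected
Step 3: +8 new -> 19 infected
Step 4: +8 new -> 27 infected
Step 5: +6 new -> 33 infected
Step 6: +8 new -> 41 infected
Step 7: +6 new -> 47 infected
Step 8: +5 new -> 52 infected
Step 9: +3 new -> 55 infected
Step 10: +2 new -> 57 infected
Step 11: +1 new -> 58 infected
Step 12: +0 new -> 58 infected

Answer: 12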